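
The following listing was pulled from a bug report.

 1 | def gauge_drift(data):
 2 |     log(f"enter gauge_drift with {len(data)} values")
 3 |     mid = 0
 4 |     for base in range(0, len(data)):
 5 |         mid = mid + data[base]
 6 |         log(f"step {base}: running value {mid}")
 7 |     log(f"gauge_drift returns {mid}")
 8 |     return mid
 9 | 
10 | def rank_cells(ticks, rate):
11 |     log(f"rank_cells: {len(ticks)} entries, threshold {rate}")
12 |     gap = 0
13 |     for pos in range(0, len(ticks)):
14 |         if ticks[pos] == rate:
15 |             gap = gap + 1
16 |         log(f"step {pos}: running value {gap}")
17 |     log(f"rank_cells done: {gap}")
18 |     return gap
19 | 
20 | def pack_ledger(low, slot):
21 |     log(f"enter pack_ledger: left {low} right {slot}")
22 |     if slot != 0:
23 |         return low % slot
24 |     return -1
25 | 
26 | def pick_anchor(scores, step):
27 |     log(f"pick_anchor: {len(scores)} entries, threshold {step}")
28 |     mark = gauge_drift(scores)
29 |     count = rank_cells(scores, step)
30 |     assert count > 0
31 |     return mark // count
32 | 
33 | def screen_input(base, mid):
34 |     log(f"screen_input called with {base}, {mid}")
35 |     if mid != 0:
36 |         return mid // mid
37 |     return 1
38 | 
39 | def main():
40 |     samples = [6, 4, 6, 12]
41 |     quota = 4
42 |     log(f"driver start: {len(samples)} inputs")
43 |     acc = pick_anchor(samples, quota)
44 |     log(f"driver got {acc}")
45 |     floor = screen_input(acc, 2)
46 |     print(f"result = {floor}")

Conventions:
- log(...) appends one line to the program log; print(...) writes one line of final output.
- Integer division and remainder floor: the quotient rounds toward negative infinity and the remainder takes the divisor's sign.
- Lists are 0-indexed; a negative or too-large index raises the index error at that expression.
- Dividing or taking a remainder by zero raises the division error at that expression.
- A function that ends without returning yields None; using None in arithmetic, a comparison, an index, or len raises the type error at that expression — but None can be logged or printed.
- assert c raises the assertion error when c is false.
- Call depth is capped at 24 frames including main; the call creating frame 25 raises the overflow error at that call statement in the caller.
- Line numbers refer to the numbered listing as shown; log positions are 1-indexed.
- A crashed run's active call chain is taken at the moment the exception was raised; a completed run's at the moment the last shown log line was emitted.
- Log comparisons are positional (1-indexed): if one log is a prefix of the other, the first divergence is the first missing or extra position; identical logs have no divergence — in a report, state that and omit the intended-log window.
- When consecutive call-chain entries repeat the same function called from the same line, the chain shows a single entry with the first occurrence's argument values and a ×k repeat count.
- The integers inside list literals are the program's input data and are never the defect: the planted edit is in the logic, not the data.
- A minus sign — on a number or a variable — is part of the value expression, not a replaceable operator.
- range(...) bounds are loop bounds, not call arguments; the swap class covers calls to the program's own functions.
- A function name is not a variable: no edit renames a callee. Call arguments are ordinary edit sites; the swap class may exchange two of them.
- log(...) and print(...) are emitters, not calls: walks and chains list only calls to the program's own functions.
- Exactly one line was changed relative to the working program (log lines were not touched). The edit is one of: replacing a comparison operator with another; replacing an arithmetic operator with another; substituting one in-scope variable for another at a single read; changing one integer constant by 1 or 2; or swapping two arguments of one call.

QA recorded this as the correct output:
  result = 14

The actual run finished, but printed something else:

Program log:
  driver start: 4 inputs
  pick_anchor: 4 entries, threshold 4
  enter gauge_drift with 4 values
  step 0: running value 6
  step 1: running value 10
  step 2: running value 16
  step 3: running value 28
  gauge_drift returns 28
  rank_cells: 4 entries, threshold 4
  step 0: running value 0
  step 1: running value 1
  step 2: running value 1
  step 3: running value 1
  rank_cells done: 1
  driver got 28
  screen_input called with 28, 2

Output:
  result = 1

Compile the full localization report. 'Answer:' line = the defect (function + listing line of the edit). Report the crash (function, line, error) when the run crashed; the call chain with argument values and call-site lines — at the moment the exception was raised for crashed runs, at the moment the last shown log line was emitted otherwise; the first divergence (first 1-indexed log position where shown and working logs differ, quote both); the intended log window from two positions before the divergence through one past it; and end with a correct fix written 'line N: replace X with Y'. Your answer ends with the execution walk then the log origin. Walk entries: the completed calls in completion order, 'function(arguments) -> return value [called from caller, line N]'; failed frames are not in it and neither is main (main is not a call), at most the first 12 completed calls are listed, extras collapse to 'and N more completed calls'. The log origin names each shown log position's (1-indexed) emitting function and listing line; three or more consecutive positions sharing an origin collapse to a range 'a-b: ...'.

Answer: the defect is in screen_input at line 36.
Key observation: Nothing in the log betrays the bug — only the output does.
Call chain: main -> screen_input(28, 2) (called at line 45).
First divergence: none (the log streams are identical).
Execution walk:
  gauge_drift([6, 4, 6, 12]) -> 28  [called from pick_anchor, line 28]
  rank_cells([6, 4, 6, 12], 4) -> 1  [called from pick_anchor, line 29]
  pick_anchor([6, 4, 6, 12], 4) -> 28  [called from main, line 43]
  screen_input(28, 2) -> 1  [called from main, line 45]
Log origins:
  1: emitted by main (line 42)
  2: emitted by pick_anchor (line 27)
  3: emitted by gauge_drift (line 2)
  4-7: emitted by gauge_drift (line 6)
  8: emitted by gauge_drift (line 7)
  9: emitted by rank_cells (line 11)
  10-13: emitted by rank_cells (line 16)
  14: emitted by rank_cells (line 17)
  15: emitted by main (line 44)
  16: emitted by screen_input (line 34)
A correct fix: line 36: replace `mid // mid` with `base // mid`.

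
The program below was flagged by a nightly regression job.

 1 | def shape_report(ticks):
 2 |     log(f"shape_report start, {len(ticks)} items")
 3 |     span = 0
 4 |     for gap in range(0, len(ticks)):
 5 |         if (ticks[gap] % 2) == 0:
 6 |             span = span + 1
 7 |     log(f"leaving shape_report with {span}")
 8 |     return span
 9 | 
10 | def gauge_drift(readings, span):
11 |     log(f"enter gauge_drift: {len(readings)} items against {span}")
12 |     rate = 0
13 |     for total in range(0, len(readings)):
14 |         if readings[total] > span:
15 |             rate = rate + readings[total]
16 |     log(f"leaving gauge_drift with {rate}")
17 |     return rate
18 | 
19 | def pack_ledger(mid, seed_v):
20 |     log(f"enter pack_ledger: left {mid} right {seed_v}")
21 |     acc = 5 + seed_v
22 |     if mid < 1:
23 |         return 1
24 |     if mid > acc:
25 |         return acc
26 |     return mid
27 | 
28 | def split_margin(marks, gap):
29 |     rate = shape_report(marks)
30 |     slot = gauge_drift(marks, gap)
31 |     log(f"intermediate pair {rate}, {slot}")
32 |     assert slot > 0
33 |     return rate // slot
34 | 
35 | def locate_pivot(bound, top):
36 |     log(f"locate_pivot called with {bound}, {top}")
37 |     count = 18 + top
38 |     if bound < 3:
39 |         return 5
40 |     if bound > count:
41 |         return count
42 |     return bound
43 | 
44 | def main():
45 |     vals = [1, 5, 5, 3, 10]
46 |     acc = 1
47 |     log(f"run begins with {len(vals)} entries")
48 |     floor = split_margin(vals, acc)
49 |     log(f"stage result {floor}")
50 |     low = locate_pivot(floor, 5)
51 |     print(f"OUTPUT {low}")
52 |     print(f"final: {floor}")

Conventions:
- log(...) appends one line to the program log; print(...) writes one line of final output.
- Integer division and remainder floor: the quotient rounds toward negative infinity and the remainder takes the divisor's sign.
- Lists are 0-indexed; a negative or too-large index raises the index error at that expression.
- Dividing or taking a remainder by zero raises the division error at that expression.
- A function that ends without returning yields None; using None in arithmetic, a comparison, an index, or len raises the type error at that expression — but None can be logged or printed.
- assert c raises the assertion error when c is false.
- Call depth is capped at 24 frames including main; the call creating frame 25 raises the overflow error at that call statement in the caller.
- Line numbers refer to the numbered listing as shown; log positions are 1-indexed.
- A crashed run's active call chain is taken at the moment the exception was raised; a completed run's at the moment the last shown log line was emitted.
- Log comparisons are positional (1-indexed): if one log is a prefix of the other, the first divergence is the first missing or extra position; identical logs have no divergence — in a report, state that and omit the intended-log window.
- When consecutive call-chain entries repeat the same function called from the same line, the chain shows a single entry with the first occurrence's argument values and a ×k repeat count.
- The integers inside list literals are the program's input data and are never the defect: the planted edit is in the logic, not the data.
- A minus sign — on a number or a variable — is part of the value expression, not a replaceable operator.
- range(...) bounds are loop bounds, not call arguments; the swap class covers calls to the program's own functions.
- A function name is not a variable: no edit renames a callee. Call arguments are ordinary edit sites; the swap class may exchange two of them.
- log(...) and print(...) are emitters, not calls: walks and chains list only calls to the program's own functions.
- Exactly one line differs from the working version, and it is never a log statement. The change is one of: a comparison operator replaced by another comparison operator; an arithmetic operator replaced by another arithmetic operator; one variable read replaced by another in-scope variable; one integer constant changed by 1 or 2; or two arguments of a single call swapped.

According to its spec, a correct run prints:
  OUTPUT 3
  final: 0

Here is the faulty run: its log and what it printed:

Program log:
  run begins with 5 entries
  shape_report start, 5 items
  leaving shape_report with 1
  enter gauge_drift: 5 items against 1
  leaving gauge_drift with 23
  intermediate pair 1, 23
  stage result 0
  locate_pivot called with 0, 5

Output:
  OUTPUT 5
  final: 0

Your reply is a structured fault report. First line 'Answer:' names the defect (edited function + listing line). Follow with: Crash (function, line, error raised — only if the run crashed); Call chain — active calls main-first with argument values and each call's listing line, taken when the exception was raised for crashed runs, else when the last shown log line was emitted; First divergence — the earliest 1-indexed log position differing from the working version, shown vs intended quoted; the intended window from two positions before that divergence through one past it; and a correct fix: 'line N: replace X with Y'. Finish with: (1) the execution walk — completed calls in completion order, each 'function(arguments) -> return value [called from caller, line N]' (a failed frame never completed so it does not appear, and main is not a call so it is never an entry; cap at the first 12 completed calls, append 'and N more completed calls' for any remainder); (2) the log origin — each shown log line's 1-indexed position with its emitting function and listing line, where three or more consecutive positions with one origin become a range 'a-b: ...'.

Answer: the defect is in locate_pivot at line 39.
Key observation: The logs agree in full; only the final output differs.
Call chain: main -> locate_pivot(0, 5) (called at line 50).
First divergence: none (the log streams are identical).
Execution walk:
  shape_report([1, 5, 5, 3, 10]) -> 1  [called from split_margin, line 29]
  gauge_drift([1, 5, 5, 3, 10], 1) -> 23  [called from split_margin, line 30]
  split_margin([1, 5, 5, 3, 10], 1) -> 0  [called from main, line 48]
  locate_pivot(0, 5) -> 5  [called from main, line 50]
Log line origins:
  1: logged in main at line 47
  2: logged in shape_report at line 2
  3: logged in shape_report at line 7
  4: logged in gauge_drift at line 11
  5: logged in gauge_drift at line 16
  6: logged in split_margin at line 31
  7: logged in main at line 49
  8: logged in locate_pivot at line 36
A correct fix: line 39: replace `5` with `3`.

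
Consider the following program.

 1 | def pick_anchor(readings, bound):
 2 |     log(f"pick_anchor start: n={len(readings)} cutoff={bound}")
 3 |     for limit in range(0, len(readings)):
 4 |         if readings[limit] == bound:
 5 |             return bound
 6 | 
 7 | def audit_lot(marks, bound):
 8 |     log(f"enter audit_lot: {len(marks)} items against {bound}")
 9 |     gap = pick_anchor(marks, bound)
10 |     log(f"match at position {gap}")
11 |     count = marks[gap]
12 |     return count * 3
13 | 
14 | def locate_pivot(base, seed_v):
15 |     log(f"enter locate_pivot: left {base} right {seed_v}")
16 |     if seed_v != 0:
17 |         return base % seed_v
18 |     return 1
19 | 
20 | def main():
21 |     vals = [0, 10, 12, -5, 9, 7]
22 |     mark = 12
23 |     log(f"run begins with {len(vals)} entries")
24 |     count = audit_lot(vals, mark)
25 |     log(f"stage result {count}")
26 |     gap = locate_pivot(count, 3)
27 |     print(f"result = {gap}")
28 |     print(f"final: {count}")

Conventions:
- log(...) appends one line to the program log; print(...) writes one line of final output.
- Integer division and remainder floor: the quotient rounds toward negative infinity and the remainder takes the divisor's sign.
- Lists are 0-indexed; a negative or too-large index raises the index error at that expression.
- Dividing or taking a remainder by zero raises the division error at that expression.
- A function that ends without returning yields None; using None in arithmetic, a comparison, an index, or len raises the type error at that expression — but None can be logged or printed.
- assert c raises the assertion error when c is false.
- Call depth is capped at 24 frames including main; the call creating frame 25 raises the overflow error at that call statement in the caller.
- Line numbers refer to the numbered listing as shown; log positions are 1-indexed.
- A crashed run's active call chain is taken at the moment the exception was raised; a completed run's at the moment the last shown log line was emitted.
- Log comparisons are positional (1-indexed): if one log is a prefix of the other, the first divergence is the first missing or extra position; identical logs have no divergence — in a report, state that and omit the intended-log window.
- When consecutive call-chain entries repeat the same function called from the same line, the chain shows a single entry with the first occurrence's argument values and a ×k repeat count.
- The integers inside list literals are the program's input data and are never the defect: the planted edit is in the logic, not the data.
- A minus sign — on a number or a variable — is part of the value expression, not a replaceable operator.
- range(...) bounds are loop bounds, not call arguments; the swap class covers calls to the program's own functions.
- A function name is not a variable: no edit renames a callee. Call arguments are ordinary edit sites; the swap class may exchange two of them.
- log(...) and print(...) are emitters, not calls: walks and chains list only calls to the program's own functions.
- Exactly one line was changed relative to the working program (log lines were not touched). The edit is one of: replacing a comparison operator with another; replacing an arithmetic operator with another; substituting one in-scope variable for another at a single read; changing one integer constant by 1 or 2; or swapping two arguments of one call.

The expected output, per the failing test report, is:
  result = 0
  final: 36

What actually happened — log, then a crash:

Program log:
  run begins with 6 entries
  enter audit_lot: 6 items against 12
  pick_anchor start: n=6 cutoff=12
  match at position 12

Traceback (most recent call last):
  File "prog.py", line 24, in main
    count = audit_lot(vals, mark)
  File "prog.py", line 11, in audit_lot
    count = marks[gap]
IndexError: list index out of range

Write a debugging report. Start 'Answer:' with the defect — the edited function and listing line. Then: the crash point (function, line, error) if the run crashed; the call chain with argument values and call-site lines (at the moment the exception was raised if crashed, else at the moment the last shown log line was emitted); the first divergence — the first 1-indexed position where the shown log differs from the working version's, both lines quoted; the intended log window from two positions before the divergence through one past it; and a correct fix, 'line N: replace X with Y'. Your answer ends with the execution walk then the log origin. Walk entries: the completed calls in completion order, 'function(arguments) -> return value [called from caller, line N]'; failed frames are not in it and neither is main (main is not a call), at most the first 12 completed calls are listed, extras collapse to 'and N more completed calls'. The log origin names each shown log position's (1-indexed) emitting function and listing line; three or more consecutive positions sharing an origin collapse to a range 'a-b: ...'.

Answer: the defect is in pick_anchor at line 5.
Key fact: Position 4 is the first bad log line: 'match at position 12' should read 'match at position 2'.
Crash: audit_lot, line 11, IndexError.
Call chain: main -> audit_lot([0, 10, 12, -5, 9, 7], 12) (called at line 24).
First divergence: position 4 — the shown line 'match at position 12' should read 'match at position 2'.
Intended log window:
  2: enter audit_lot: 6 items against 12
  3: pick_anchor start: n=6 cutoff=12
  4: match at position 2
  5: stage result 36
Execution walk:
  pick_anchor([0, 10, 12, -5, 9, 7], 12) -> 12  [called from audit_lot, line 9]
Log origins:
  1: emitted by main (line 23)
  2: emitted by audit_lot (line 8)
  3: emitted by pick_anchor (line 2)
  4: emitted by audit_lot (line 10)
A correct fix: line 5: replace `bound` with `limit`.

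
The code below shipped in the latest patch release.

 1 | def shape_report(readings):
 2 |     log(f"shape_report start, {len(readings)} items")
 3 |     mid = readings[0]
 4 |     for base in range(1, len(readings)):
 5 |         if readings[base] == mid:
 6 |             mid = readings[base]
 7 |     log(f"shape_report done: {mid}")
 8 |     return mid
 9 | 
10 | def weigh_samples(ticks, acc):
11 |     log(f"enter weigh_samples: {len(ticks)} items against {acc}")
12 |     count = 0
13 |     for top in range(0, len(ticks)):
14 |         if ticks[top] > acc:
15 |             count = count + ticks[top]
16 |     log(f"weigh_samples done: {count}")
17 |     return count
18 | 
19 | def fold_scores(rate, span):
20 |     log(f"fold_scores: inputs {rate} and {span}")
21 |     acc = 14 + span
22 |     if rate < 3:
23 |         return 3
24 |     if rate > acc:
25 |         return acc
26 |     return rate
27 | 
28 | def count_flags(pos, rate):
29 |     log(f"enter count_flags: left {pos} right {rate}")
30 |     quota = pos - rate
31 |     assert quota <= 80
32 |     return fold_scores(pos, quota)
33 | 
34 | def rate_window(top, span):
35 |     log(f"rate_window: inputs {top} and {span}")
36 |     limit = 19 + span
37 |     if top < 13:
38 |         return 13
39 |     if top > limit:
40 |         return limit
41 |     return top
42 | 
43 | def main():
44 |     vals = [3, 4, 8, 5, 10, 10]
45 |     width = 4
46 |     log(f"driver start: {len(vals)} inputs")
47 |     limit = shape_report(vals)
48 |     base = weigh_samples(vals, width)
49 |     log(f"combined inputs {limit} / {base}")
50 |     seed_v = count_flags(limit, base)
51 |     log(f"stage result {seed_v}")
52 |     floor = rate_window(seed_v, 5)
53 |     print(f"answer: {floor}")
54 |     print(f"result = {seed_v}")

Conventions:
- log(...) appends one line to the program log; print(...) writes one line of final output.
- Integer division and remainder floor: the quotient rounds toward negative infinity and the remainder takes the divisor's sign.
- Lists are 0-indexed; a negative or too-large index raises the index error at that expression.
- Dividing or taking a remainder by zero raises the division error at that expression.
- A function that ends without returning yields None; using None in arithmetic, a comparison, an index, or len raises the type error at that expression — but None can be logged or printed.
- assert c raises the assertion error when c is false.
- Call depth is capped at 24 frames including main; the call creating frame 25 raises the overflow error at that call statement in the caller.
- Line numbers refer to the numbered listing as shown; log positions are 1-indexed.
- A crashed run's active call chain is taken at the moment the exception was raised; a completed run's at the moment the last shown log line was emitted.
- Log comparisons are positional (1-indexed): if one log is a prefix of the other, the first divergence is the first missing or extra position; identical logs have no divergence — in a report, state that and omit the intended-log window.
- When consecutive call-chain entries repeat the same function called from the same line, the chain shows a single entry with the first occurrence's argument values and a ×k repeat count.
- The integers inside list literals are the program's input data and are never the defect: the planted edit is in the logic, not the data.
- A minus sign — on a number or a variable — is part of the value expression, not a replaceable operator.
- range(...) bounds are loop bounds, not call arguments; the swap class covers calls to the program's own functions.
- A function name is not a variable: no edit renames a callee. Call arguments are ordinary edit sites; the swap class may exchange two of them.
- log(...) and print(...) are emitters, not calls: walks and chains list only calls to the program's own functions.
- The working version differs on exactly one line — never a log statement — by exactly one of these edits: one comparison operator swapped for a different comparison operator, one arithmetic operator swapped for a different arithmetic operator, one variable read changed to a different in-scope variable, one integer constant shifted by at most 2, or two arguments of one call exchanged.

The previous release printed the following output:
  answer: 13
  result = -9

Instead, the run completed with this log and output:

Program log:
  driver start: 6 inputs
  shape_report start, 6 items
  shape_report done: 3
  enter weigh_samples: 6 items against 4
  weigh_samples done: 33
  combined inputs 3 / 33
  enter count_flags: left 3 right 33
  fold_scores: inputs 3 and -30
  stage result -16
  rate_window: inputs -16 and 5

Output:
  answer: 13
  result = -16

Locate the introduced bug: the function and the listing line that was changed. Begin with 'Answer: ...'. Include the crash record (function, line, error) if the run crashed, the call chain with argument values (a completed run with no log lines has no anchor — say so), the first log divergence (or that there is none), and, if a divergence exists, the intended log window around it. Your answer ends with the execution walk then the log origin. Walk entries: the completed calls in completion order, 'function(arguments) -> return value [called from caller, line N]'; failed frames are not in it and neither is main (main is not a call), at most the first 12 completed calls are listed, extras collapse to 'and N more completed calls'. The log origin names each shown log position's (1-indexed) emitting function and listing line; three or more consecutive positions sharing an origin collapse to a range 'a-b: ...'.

Answer: the defect is in shape_report at line 5.
The tell: The earliest visible damage is log position 3 — 'shape_report done: 3' rather than the intended 'shape_report done: 10'.
Call chain: main -> rate_window(-16, 5) (called at line 52).
First divergence: position 3 — the shown line 'shape_report done: 3' should read 'shape_report done: 10'.
Intended log window:
  1: driver start: 6 inputs
  2: shape_report start, 6 items
  3: shape_report done: 10
  4: enter weigh_samples: 6 items against 4
Execution walk:
  shape_report([3, 4, 8, 5, 10, 10]) -> 3  [called from main, line 47]
  weigh_samples([3, 4, 8, 5, 10, 10], 4) -> 33  [called from main, line 48]
  fold_scores(3, -30) -> -16  [called from count_flags, line 32]
  count_flags(3, 33) -> -16  [called from main, line 50]
  rate_window(-16, 5) -> 13  [called from main, line 52]
Log line origins:
  1: from main, line 46
  2: from shape_report, line 2
  3: from shape_report, line 7
  4: from weigh_samples, line 11
  5: from weigh_samples, line 16
  6: from main, line 49
  7: from count_flags, line 29
  8: from fold_scores, line 20
  9: from main, line 51
  10: from rate_window, line 35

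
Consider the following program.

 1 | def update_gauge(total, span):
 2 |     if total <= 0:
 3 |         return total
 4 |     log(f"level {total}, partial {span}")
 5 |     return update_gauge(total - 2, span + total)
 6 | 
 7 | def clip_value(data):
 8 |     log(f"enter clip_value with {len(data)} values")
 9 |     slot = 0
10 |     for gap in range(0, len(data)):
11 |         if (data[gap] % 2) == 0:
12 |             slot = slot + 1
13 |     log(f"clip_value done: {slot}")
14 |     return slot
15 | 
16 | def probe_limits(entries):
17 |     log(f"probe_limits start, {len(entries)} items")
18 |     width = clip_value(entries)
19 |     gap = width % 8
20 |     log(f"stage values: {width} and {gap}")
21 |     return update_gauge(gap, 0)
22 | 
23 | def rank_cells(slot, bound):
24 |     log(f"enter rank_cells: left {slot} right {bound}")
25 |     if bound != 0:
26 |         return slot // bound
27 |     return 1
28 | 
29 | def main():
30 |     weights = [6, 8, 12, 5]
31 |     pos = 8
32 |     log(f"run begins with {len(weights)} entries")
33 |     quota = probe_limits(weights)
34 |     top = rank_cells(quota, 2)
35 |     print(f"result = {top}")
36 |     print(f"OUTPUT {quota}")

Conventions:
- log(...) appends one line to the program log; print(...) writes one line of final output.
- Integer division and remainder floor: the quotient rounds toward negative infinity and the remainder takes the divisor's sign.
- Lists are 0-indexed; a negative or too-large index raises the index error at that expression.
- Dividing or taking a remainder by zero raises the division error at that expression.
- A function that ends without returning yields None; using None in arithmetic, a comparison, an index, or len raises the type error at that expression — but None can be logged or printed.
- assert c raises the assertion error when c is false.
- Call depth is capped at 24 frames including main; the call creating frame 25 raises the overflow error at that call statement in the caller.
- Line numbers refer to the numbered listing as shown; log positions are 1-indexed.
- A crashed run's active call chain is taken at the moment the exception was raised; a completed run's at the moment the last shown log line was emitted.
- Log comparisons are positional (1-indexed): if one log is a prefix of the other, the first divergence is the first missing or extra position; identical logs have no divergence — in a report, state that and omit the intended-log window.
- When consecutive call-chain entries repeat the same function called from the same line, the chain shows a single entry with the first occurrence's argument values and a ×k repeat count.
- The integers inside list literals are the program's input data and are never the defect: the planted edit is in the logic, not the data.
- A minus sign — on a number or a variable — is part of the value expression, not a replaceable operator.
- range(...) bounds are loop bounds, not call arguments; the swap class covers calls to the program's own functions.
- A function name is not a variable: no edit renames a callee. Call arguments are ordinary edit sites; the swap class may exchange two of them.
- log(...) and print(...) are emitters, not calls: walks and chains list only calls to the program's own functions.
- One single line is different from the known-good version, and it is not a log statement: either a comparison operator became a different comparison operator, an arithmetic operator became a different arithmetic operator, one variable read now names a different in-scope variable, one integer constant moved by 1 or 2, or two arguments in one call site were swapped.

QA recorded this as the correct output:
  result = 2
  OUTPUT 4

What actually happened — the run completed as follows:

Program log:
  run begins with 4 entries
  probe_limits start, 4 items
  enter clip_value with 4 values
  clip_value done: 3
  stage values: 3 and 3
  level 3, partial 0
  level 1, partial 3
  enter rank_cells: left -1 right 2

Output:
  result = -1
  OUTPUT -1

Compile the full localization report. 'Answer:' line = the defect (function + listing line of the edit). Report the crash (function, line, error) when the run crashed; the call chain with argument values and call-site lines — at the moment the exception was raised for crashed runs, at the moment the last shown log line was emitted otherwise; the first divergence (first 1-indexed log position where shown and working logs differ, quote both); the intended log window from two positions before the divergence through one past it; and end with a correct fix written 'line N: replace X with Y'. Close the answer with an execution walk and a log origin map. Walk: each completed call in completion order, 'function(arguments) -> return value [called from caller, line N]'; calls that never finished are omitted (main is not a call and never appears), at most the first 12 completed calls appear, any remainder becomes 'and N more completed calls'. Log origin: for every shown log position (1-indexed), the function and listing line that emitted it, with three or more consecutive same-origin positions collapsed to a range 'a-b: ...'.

Answer: the defect is in update_gauge at line 3.
Core observation: The earliest visible damage is log position 8 — 'enter rank_cells: left -1 right 2' rather than the intended 'enter rank_cells: left 4 right 2'.
Call chain: main -> rank_cells(-1, 2) (called at line 34).
First divergence: position 8 — the shown line 'enter rank_cells: left -1 right 2' should read 'enter rank_cells: left 4 right 2'.
Intended log window:
  6: level 3, partial 0
  7: level 1, partial 3
  8: enter rank_cells: left 4 right 2
Execution walk:
  clip_value([6, 8, 12, 5]) -> 3  [called from probe_limits, line 18]
  update_gauge(-1, 4) -> -1  [called from update_gauge, line 5]
  update_gauge(1, 3) -> -1  [called from update_gauge, line 5]
  update_gauge(3, 0) -> -1  [called from probe_limits, line 21]
  probe_limits([6, 8, 12, 5]) -> -1  [called from main, line 33]
  rank_cells(-1, 2) -> -1  [called from main, line 34]
Origin of each log line:
  1: emitted by main (line 32)
  2: emitted by probe_limits (line 17)
  3: emitted by clip_value (line 8)
  4: emitted by clip_value (line 13)
  5: emitted by probe_limits (line 20)
  6: emitted by update_gauge (line 4)
  7: emitted by update_gauge (line 4)
  8: emitted by rank_cells (line 24)
A correct fix: line 3: replace `total` with `span`.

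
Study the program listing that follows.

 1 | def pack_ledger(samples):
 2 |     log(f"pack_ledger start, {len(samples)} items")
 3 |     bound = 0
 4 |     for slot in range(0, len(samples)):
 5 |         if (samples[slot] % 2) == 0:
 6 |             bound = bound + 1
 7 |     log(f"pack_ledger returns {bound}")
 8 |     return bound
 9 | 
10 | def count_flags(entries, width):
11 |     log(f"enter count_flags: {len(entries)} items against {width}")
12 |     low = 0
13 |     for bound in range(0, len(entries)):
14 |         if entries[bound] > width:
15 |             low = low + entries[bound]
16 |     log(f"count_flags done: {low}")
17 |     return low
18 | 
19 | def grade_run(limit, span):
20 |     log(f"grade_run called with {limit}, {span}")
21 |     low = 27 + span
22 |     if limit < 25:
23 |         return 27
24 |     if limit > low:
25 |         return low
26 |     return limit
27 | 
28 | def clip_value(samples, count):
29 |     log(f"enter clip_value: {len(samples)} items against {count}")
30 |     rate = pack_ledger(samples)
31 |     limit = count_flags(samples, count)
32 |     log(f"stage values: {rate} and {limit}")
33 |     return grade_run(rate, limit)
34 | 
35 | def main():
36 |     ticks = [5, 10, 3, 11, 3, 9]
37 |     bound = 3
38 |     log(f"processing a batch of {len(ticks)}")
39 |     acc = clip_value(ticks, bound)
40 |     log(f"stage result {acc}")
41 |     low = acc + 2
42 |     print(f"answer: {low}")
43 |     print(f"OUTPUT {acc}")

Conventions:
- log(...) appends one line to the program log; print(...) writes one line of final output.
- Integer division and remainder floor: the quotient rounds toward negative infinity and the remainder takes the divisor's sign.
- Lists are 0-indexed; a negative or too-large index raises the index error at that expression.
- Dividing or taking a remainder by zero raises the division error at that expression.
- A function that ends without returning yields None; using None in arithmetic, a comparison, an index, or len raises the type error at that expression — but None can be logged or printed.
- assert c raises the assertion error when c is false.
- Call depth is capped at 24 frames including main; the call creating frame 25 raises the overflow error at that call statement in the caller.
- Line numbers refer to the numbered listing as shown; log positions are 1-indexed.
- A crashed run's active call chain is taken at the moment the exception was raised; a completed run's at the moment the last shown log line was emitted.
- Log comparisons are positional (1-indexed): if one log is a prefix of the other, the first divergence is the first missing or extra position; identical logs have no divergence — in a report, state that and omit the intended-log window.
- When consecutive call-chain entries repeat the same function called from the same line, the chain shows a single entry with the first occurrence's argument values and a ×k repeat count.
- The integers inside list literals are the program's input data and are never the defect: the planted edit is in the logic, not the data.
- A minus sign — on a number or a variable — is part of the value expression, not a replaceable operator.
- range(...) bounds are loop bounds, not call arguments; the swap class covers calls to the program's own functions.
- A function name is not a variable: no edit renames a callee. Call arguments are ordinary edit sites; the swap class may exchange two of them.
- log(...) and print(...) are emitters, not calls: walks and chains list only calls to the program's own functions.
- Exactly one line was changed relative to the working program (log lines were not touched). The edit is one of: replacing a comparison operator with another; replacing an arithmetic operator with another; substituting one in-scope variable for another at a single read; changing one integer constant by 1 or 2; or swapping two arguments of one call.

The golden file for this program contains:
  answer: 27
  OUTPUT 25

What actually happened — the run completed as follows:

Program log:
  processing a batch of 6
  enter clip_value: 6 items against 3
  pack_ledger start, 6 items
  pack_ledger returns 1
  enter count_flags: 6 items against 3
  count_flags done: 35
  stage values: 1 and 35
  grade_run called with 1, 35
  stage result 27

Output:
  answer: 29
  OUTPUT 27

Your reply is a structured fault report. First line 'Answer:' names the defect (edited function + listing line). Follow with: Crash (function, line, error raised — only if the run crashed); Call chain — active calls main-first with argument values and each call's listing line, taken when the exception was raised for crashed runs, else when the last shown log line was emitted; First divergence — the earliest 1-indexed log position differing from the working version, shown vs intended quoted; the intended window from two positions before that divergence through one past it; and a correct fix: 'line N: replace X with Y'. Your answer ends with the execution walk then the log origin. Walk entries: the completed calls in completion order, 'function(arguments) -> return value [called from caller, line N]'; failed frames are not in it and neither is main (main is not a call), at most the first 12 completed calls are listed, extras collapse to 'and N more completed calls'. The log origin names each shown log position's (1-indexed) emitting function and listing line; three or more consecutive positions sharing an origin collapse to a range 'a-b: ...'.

Answer: the defect is in grade_run at line 23.
Key fact: Position 9 is the first bad log line: 'stage result 27' should read 'stage result 25'.
Call chain: main.
First divergence: position 9 — shown 'stage result 27', intended 'stage result 25'.
Intended log window:
  7: stage values: 1 and 35
  8: grade_run called with 1, 35
  9: stage result 25
Execution walk:
  pack_ledger([5, 10, 3, 11, 3, 9]) -> 1  [called from clip_value, line 30]
  count_flags([5, 10, 3, 11, 3, 9], 3) -> 35  [called from clip_value, line 31]
  grade_run(1, 35) -> 27  [called from clip_value, line 33]
  clip_value([5, 10, 3, 11, 3, 9], 3) -> 27  [called from main, line 39]
Log origin:
  1: emitted by main (line 38)
  2: emitted by clip_value (line 29)
  3: emitted by pack_ledger (line 2)
  4: emitted by pack_ledger (line 7)
  5: emitted by count_flags (line 11)
  6: emitted by count_flags (line 16)
  7: emitted by clip_value (line 32)
  8: emitted by grade_run (line 20)
  9: emitted by main (line 40)
A correct fix: line 23: replace `27` with `25`.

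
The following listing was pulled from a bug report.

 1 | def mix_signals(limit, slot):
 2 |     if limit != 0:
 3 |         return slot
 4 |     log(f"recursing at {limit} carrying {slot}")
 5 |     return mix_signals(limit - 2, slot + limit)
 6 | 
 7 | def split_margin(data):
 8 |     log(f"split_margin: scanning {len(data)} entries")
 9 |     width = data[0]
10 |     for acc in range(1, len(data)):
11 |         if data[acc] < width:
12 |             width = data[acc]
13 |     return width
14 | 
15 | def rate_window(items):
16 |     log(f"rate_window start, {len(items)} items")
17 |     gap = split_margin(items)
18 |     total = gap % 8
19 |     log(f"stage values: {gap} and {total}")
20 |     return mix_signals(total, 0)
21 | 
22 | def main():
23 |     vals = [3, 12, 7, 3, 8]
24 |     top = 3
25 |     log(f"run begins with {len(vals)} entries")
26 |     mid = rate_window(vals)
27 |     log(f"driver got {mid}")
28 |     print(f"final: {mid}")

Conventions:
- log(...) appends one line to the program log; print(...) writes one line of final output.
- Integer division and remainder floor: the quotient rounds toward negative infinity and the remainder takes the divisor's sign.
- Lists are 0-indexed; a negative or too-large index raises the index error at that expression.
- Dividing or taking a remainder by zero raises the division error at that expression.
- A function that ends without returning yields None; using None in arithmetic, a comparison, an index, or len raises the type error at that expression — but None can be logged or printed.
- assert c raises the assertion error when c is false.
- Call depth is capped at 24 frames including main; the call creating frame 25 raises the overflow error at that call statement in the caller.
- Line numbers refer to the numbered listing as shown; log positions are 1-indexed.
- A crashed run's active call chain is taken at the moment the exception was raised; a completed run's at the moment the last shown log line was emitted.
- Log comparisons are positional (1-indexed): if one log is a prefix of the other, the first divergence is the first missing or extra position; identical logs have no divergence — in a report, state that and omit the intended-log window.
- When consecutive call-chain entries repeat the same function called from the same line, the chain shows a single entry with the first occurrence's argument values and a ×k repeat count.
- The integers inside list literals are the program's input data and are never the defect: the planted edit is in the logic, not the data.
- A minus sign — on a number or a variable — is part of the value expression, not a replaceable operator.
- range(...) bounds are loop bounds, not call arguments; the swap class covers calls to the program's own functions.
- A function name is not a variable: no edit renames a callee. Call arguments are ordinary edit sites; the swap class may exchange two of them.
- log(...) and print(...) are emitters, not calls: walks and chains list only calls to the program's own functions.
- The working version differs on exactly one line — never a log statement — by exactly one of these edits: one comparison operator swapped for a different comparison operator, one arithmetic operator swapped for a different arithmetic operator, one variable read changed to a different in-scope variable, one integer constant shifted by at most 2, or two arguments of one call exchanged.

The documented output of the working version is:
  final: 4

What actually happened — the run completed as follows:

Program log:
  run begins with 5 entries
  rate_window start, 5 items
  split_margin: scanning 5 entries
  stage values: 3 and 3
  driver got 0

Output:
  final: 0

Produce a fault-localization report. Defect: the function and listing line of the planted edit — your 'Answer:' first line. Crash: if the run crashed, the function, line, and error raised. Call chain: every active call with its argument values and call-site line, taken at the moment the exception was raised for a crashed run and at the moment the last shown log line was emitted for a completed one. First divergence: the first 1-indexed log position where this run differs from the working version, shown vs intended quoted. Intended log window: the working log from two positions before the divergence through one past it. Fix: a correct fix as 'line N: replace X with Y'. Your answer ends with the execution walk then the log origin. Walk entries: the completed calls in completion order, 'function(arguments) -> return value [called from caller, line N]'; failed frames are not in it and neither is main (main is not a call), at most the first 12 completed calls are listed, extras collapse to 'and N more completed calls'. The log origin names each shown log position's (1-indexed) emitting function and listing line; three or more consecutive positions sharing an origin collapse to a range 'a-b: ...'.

Answer: the defect is in mix_signals at line 2.
Key observation: The earliest visible damage is log position 5 — 'driver got 0' rather than the intended 'recursing at 3 carrying 0'.
Call chain: main.
First divergence: position 5 — the shown line 'driver got 0' should read 'recursing at 3 carrying 0'.
Intended log window:
  3: split_margin: scanning 5 entries
  4: stage values: 3 and 3
  5: recursing at 3 carrying 0
  6: recursing at 1 carrying 3
Execution walk:
  split_margin([3, 12, 7, 3, 8]) -> 3  [called from rate_window, line 17]
  mix_signals(3, 0) -> 0  [called from rate_window, line 20]
  rate_window([3, 12, 7, 3, 8]) -> 0  [called from main, line 26]
Log origin:
  1: logged in main at line 25
  2: logged in rate_window at line 16
  3: logged in split_margin at line 8
  4: logged in rate_window at line 19
  5: logged in main at line 27
A correct fix: line 2: replace `!=` with `<=`.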